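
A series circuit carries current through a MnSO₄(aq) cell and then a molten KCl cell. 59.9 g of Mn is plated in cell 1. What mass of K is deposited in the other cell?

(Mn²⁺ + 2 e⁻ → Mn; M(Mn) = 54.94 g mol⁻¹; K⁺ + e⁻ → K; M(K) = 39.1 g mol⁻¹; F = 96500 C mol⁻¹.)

85.3 g

n(Mn) = 59.9 / 54.94 = 1.090 mol.
Since Mn²⁺ + 2 e⁻ → Mn, n(e⁻) passed = 2 × 1.090 = 2.181 mol.
Cells in series carry the same charge, so the same 2.181 mol of electrons passes through cell 2.
K⁺ + e⁻ → K, so n(K) = 2.181 / 1 = 2.181 mol.
m(K) = 2.181 × 39.1 = 85.3 g.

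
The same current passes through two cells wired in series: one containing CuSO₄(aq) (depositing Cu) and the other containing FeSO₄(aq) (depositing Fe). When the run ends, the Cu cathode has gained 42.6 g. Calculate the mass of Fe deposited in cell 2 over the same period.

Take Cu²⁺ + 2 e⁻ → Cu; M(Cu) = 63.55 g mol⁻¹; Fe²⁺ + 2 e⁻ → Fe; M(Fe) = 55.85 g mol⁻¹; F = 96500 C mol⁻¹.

37.4 g

n(Cu) = 42.6 / 63.55 = 0.6703 mol.
Since Cu²⁺ + 2 e⁻ → Cu, n(e⁻) passed = 2 × 0.6703 = 1.341 mol.
Cells in series carry the same charge, so the same 1.341 mol of electrons passes through cell 2.
Fe²⁺ + 2 e⁻ → Fe, so n(Fe) = 1.341 / 2 = 0.6703 mol.
m(Fe) = 0.6703 × 55.85 = 37.4 g.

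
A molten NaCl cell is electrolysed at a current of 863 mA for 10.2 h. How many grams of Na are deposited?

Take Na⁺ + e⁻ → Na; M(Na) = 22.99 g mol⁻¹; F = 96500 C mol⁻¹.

7.55 g

Q = I·t = 0.8630 A × 36720 s = 31690 C.
n(e⁻) = Q/F = 31690 / 96500 = 0.3284 mol.
Na⁺ + e⁻ → Na, so n(Na) = n(e⁻)/1 = 0.3284 mol.
m = n·M = 0.3284 × 22.99 = 7.55 g.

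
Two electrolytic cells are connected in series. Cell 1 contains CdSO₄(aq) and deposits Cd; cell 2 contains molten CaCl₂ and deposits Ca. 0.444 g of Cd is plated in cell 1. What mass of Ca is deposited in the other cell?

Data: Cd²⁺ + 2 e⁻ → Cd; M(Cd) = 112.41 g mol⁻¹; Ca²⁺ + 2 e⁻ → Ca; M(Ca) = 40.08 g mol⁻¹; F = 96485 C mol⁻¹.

n(Cd) = 0.444 / 112.41 = 0.003950 mol.
Since Cd²⁺ + 2 e⁻ → Cd, n(e⁻) passed = 2 × 0.003950 = 0.007900 mol.
Cells in series carry the same charge, so the same 0.007900 mol of electrons passes through cell 2.
Ca²⁺ + 2 e⁻ → Ca, so n(Ca) = 0.007900 / 2 = 0.003950 mol.
m(Ca) = 0.003950 × 40.08 = 0.158 g.

0.158 g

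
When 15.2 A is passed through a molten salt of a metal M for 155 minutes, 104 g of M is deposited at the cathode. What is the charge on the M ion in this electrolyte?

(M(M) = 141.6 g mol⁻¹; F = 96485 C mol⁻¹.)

Q = I·t = 15.20 A × 9300.0 s = 141400 C, so n(e⁻) = 141400/96485 = 1.465 mol.
n(M) deposited = 104 / 141.6 = 0.7345 mol.
Electrons per atom = n(e⁻)/n(M) = 1.465 / 0.7345 = 1.99 ≈ 2, so the ion is M²⁺.

+2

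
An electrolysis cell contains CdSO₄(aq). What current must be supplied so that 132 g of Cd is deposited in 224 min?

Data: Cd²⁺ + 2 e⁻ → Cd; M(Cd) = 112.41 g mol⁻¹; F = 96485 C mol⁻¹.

16.9 A

n(Cd) = 132 / 112.41 = 1.174 mol.
n(e⁻) = 2 × 1.174 = 2.349 mol.
Q = n(e⁻)·F = 2.349 × 96485 = 226600 C.
I = Q/t = 226600 / 13440 s = 16.9 A.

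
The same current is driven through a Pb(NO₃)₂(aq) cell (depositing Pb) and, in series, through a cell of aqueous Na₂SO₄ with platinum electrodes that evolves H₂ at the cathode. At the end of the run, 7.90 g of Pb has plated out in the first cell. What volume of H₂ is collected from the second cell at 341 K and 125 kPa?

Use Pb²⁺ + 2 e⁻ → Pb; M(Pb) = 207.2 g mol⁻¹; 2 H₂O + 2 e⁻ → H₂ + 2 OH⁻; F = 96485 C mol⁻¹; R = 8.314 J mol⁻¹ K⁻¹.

n(Pb) = 7.90 / 207.2 = 0.03813 mol, so n(e⁻) = 2 × 0.03813 = 0.07625 mol.
The cells are in series, so the same 0.07625 mol of electrons passes through the second cell.
2 H₂O + 2 e⁻ → H₂ + 2 OH⁻ — 2 mol e⁻ per mol H₂, so n(H₂) = 0.07625/2 = 0.03813 mol.
V = nRT/P = (0.03813 × 8.314 × 341) / (125 × 10³) = 8.65 × 10⁻⁴ m³ = 0.865 L.

0.865 L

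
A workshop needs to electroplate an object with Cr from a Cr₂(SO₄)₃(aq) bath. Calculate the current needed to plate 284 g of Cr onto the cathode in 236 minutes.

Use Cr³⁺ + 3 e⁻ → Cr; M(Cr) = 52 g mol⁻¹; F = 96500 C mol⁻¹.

112 A

n(Cr) = 284 / 52 = 5.462 mol.
n(e⁻) = 3 × 5.462 = 16.38 mol.
Q = n(e⁻)·F = 16.38 × 96500 = 1581000 C.
I = Q/t = 1581000 / 14160 s = 112 A.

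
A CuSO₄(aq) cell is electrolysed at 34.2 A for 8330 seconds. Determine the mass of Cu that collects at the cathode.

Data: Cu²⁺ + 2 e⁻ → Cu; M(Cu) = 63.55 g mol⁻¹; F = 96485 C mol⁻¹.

Q = I·t = 34.20 A × 8330.0 s = 284900 C.
n(e⁻) = Q/F = 284900 / 96485 = 2.953 mol.
Cu²⁺ + 2 e⁻ → Cu, so n(Cu) = n(e⁻)/2 = 1.476 mol.
m = n·M = 1.476 × 63.55 = 93.8 g.

93.8 g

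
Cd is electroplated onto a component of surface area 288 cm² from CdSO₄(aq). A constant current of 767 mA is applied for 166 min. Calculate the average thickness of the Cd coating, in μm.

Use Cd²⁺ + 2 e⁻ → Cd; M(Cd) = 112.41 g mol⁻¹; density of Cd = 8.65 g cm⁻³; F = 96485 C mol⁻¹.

17.9 μm

Q = I·t = 0.7670 × 9960.0 = 7639 C; n(e⁻) = 0.07918 mol.
n(Cd) = n(e⁻)/2 = 0.03959 mol, so m = 0.03959 × 112.41 = 4.450 g.
Volume = m/ρ = 4.450 / 8.65 = 0.5145 cm³.
Thickness = V/A = 0.5145 / 288 = 0.00179 cm = 17.9 μm.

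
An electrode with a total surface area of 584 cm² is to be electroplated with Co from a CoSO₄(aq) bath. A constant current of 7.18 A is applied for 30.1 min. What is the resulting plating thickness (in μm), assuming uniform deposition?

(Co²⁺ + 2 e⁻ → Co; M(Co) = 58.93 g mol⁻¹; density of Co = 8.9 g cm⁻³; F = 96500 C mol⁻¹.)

Q = I·t = 7.180 × 1806.0 = 12970 C; n(e⁻) = 0.1344 mol.
n(Co) = n(e⁻)/2 = 0.06719 mol, so m = 0.06719 × 58.93 = 3.959 g.
Volume = m/ρ = 3.959 / 8.9 = 0.4449 cm³.
Thickness = V/A = 0.4449 / 584 = 7.62 × 10⁻⁴ cm = 7.62 μm.

7.62 μm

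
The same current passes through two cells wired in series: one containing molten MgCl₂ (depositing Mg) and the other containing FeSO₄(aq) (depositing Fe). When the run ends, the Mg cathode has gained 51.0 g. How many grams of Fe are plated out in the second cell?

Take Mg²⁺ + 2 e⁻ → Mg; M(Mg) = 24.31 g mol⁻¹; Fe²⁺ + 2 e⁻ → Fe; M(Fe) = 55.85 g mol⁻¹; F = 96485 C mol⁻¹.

n(Mg) = 51.0 / 24.31 = 2.098 mol.
Since Mg²⁺ + 2 e⁻ → Mg, n(e⁻) passed = 2 × 2.098 = 4.196 mol.
Cells in series carry the same charge, so the same 4.196 mol of electrons passes through cell 2.
Fe²⁺ + 2 e⁻ → Fe, so n(Fe) = 4.196 / 2 = 2.098 mol.
m(Fe) = 2.098 × 55.85 = 117 g.

117 g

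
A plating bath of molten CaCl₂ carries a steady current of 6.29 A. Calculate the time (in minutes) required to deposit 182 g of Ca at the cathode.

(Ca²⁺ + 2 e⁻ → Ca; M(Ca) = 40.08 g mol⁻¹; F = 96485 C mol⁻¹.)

2320 min

n(Ca) = m/M = 182 / 40.08 = 4.541 mol.
Each Ca atom requires 2 electrons, so n(e⁻) = 2 × 4.541 = 9.082 mol.
Q = n(e⁻)·F = 9.082 × 96485 = 876300 C.
t = Q/I = 876300 / 6.290 A = 139300 s = 2320 min.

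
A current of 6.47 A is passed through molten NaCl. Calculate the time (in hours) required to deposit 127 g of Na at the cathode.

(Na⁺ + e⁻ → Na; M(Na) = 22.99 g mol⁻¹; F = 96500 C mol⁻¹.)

n(Na) = m/M = 127 / 22.99 = 5.524 mol.
Each Na atom requires 1 electron, so n(e⁻) = 1 × 5.524 = 5.524 mol.
Q = n(e⁻)·F = 5.524 × 96500 = 533100 C.
t = Q/I = 533100 / 6.470 A = 82390 s = 22.9 h.

22.9 h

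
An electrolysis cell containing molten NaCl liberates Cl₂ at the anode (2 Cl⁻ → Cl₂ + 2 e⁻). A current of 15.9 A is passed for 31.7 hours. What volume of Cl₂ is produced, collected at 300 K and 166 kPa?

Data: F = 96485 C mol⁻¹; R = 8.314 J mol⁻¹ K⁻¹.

141 L

Q = I·t = 15.90 A × 114120 s = 1815000 C.
n(e⁻) = Q/F = 1815000 / 96485 = 18.81 mol.
2 electrons are transferred per Cl₂ molecule, so n(Cl₂) = 18.81 / 2 = 9.403 mol.
V = nRT/P = (9.403 × 8.314 × 300) / (166 × 10³ Pa) = 0.141 m³ = 141 L.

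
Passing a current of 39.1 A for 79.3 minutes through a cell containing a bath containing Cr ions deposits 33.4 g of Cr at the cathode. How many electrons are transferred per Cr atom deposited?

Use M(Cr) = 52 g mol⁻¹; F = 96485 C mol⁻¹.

Q = I·t = 39.10 A × 4758.0 s = 186000 C, so n(e⁻) = 186000/96485 = 1.928 mol.
n(Cr) deposited = 33.4 / 52 = 0.6423 mol.
Electrons per atom = n(e⁻)/n(Cr) = 1.928 / 0.6423 = 3.00 ≈ 3, so the ion is Cr³⁺.

3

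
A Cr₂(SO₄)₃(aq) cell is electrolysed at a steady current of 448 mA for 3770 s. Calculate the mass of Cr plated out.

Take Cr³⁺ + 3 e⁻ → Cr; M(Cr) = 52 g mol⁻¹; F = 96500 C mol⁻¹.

Q = I·t = 0.4480 A × 3770.0 s = 1689 C.
n(e⁻) = Q/F = 1689 / 96500 = 0.01750 mol.
Cr³⁺ + 3 e⁻ → Cr, so n(Cr) = n(e⁻)/3 = 0.005834 mol.
m = n·M = 0.005834 × 52 = 0.303 g.

0.303 g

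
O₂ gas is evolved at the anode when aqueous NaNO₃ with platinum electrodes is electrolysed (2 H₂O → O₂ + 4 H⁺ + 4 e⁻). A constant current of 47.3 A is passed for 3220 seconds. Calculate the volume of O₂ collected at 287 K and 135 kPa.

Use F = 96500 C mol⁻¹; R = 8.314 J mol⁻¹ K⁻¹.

Q = I·t = 47.30 A × 3220.0 s = 152300 C.
n(e⁻) = Q/F = 152300 / 96500 = 1.578 mol.
4 electrons are transferred per O₂ molecule, so n(O₂) = 1.578 / 4 = 0.3946 mol.
V = nRT/P = (0.3946 × 8.314 × 287) / (135 × 10³ Pa) = 0.00697 m³ = 6.97 L.

6.97 L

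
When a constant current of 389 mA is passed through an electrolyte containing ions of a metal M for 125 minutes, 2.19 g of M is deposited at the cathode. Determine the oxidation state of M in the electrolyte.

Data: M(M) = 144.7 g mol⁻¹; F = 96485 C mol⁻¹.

+2

Q = I·t = 0.3890 A × 7500.0 s = 2918 C, so n(e⁻) = 2918/96485 = 0.03024 mol.
n(M) deposited = 2.19 / 144.7 = 0.01513 mol.
Electrons per atom = n(e⁻)/n(M) = 0.03024 / 0.01513 = 2.00 ≈ 2, so the ion is M²⁺.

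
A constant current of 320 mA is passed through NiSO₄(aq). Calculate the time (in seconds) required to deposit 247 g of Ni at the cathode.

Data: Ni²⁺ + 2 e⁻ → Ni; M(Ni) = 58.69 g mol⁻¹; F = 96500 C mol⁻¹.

n(Ni) = m/M = 247 / 58.69 = 4.209 mol.
Each Ni atom requires 2 electrons, so n(e⁻) = 2 × 4.209 = 8.417 mol.
Q = n(e⁻)·F = 8.417 × 96500 = 812300 C.
t = Q/I = 812300 / 0.3200 A = 2538000 s.

2.54 × 10⁶ s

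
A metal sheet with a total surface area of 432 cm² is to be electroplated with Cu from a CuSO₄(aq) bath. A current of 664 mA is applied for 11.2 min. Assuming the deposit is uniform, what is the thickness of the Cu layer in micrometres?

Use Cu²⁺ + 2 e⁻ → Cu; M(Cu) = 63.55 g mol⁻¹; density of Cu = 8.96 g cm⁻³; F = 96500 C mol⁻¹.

Q = I·t = 0.6640 × 672.00 = 446.2 C; n(e⁻) = 0.004624 mol.
n(Cu) = n(e⁻)/2 = 0.002312 mol, so m = 0.002312 × 63.55 = 0.1469 g.
Volume = m/ρ = 0.1469 / 8.96 = 0.01640 cm³.
Thickness = V/A = 0.01640 / 432 = 3.80 × 10⁻⁵ cm = 0.380 μm.

0.380 μm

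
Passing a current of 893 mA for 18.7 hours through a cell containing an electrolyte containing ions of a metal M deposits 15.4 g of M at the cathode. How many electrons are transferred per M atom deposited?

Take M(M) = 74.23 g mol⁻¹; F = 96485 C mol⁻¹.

Q = I·t = 0.8930 A × 67320 s = 60120 C, so n(e⁻) = 60120/96485 = 0.6231 mol.
n(M) deposited = 15.4 / 74.23 = 0.2075 mol.
Electrons per atom = n(e⁻)/n(M) = 0.6231 / 0.2075 = 3.00 ≈ 3, so the ion is M³⁺.

3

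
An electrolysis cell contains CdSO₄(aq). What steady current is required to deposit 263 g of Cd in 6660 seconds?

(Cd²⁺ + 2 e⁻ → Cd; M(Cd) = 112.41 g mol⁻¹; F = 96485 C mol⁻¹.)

67.8 A

n(Cd) = 263 / 112.41 = 2.340 mol.
n(e⁻) = 2 × 2.340 = 4.679 mol.
Q = n(e⁻)·F = 4.679 × 96485 = 451500 C.
I = Q/t = 451500 / 6660.0 s = 67.8 A.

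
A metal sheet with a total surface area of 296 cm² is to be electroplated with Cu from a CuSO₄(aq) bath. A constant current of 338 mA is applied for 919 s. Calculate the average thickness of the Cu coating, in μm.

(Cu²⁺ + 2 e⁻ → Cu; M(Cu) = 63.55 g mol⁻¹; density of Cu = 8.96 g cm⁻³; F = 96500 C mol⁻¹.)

Q = I·t = 0.3380 × 919.00 = 310.6 C; n(e⁻) = 0.003219 mol.
n(Cu) = n(e⁻)/2 = 0.001609 mol, so m = 0.001609 × 63.55 = 0.1023 g.
Volume = m/ρ = 0.1023 / 8.96 = 0.01142 cm³.
Thickness = V/A = 0.01142 / 296 = 3.86 × 10⁻⁵ cm = 0.386 μm.

0.386 μm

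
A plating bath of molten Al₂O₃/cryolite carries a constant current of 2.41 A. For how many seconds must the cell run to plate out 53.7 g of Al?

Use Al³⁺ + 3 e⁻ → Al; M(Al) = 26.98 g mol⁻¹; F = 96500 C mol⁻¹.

2.39 × 10⁵ s

n(Al) = m/M = 53.7 / 26.98 = 1.990 mol.
Each Al atom requires 3 electrons, so n(e⁻) = 3 × 1.990 = 5.971 mol.
Q = n(e⁻)·F = 5.971 × 96500 = 576200 C.
t = Q/I = 576200 / 2.410 A = 239100 s.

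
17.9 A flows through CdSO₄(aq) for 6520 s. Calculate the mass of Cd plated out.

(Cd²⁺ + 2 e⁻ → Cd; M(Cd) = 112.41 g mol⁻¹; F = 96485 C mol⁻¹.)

Q = I·t = 17.90 A × 6520.0 s = 116700 C.
n(e⁻) = Q/F = 116700 / 96485 = 1.210 mol.
Cd²⁺ + 2 e⁻ → Cd, so n(Cd) = n(e⁻)/2 = 0.6048 mol.
m = n·M = 0.6048 × 112.41 = 68.0 g.

68.0 g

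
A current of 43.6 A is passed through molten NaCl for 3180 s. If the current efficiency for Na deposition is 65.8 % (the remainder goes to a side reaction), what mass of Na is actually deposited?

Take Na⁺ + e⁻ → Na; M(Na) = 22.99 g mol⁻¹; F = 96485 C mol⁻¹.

21.7 g

Q = I·t = 43.60 × 3180.0 = 138600 C.
n(e⁻) = 138600/96485 = 1.437 mol; theoretically n(Na) = 1.437/1 = 1.437 mol, m_theo = 33.04 g.
At 65.8 % efficiency, m_actual = 0.658 × 33.04 = 21.7 g.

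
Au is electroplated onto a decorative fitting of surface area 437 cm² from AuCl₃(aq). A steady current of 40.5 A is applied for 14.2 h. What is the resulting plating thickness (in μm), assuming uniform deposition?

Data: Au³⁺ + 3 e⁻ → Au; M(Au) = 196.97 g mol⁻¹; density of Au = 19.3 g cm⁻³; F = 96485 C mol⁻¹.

Q = I·t = 40.50 × 51120 = 2070000 C; n(e⁻) = 21.46 mol.
n(Au) = n(e⁻)/3 = 7.153 mol, so m = 7.153 × 196.97 = 1409 g.
Volume = m/ρ = 1409 / 19.3 = 73.00 cm³.
Thickness = V/A = 73.00 / 437 = 0.167 cm = 1670 μm.

1670 μm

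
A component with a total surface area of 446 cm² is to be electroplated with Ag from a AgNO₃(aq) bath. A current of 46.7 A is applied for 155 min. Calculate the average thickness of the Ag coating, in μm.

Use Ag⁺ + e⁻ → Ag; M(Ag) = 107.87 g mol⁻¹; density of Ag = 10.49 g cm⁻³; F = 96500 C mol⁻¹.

Q = I·t = 46.70 × 9300.0 = 434300 C; n(e⁻) = 4.501 mol.
n(Ag) = n(e⁻)/1 = 4.501 mol, so m = 4.501 × 107.87 = 485.5 g.
Volume = m/ρ = 485.5 / 10.49 = 46.28 cm³.
Thickness = V/A = 46.28 / 446 = 0.104 cm = 1040 μm.

1040 μm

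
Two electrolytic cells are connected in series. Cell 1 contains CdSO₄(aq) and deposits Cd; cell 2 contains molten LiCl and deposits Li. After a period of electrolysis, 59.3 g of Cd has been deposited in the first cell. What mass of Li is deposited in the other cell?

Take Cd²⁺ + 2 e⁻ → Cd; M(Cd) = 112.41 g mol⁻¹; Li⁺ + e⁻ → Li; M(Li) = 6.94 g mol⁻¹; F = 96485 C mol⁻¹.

7.32 g

n(Cd) = 59.3 / 112.41 = 0.5275 mol.
Since Cd²⁺ + 2 e⁻ → Cd, n(e⁻) passed = 2 × 0.5275 = 1.055 mol.
Cells in series carry the same charge, so the same 1.055 mol of electrons passes through cell 2.
Li⁺ + e⁻ → Li, so n(Li) = 1.055 / 1 = 1.055 mol.
m(Li) = 1.055 × 6.94 = 7.32 g.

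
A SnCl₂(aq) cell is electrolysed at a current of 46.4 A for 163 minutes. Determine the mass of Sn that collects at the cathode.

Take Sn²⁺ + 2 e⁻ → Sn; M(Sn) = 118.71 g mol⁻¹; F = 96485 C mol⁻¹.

Q = I·t = 46.40 A × 9780.0 s = 453800 C.
n(e⁻) = Q/F = 453800 / 96485 = 4.703 mol.
Sn²⁺ + 2 e⁻ → Sn, so n(Sn) = n(e⁻)/2 = 2.352 mol.
m = n·M = 2.352 × 118.71 = 279 g.

279 g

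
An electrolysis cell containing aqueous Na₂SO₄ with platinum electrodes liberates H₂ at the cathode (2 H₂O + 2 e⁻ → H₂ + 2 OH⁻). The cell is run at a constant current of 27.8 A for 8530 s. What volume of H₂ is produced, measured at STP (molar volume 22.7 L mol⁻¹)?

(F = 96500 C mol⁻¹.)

Q = I·t = 27.80 A × 8530.0 s = 237100 C.
n(e⁻) = Q/F = 237100 / 96500 = 2.457 mol.
2 electrons are transferred per H₂ molecule, so n(H₂) = 2.457 / 2 = 1.229 mol.
V = n × V_m = 1.229 × 22.7 = 27.9 L.

27.9 L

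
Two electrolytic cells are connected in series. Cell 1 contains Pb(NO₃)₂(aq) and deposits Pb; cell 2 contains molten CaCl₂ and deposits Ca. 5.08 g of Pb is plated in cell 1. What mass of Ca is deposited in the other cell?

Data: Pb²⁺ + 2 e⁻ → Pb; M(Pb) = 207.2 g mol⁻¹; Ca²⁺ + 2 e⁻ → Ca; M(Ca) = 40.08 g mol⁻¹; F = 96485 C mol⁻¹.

0.983 g

n(Pb) = 5.08 / 207.2 = 0.02452 mol.
Since Pb²⁺ + 2 e⁻ → Pb, n(e⁻) passed = 2 × 0.02452 = 0.04903 mol.
Cells in series carry the same charge, so the same 0.04903 mol of electrons passes through cell 2.
Ca²⁺ + 2 e⁻ → Ca, so n(Ca) = 0.04903 / 2 = 0.02452 mol.
m(Ca) = 0.02452 × 40.08 = 0.983 g.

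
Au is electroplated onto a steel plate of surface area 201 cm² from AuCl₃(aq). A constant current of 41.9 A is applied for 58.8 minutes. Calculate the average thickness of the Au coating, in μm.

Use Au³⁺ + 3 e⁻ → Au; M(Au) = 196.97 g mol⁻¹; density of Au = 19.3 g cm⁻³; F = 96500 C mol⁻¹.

259 μm

Q = I·t = 41.90 × 3528.0 = 147800 C; n(e⁻) = 1.532 mol.
n(Au) = n(e⁻)/3 = 0.5106 mol, so m = 0.5106 × 196.97 = 100.6 g.
Volume = m/ρ = 100.6 / 19.3 = 5.211 cm³.
Thickness = V/A = 5.211 / 201 = 0.0259 cm = 259 μm.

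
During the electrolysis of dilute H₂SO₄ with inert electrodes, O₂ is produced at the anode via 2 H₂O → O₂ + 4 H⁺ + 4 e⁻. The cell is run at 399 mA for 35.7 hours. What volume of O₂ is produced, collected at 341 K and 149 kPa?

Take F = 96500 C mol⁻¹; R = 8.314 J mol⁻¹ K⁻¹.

2.53 L

Q = I·t = 0.3990 A × 128520 s = 51280 C.
n(e⁻) = Q/F = 51280 / 96500 = 0.5314 mol.
4 electrons are transferred per O₂ molecule, so n(O₂) = 0.5314 / 4 = 0.1328 mol.
V = nRT/P = (0.1328 × 8.314 × 341) / (149 × 10³ Pa) = 0.00253 m³ = 2.53 L.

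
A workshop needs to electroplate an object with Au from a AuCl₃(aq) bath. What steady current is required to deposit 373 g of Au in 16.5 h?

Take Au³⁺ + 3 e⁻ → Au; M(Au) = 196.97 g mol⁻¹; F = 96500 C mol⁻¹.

9.23 A

n(Au) = 373 / 196.97 = 1.894 mol.
n(e⁻) = 3 × 1.894 = 5.681 mol.
Q = n(e⁻)·F = 5.681 × 96500 = 548200 C.
I = Q/t = 548200 / 59400 s = 9.23 A.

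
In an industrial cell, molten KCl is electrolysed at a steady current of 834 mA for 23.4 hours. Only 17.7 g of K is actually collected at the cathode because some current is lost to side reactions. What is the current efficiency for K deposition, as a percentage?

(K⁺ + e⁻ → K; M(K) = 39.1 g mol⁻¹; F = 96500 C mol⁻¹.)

Q = I·t = 0.8340 × 84240 = 70260 C; n(e⁻) = 70260/96500 = 0.7280 mol.
Theoretical n(K) = n(e⁻)/1 = 0.7280 mol, i.e. m_theo = 0.7280 × 39.1 = 28.47 g.
Efficiency = m_actual / m_theo = 17.7 / 28.47 = 62.2 %.

62.2 %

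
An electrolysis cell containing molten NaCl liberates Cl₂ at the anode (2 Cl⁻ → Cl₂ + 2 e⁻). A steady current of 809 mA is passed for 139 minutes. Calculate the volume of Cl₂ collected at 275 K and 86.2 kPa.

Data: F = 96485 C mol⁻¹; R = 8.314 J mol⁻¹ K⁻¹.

0.927 L

Q = I·t = 0.8090 A × 8340.0 s = 6747 C.
n(e⁻) = Q/F = 6747 / 96485 = 0.06993 mol.
2 electrons are transferred per Cl₂ molecule, so n(Cl₂) = 0.06993 / 2 = 0.03496 mol.
V = nRT/P = (0.03496 × 8.314 × 275) / (86.2 × 10³ Pa) = 9.27 × 10⁻⁴ m³ = 0.927 L.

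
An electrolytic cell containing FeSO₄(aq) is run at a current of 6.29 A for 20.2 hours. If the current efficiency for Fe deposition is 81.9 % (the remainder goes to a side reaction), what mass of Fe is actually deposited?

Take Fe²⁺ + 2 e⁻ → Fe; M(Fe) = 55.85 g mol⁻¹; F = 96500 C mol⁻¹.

108 g

Q = I·t = 6.290 × 72720 = 457400 C.
n(e⁻) = 457400/96500 = 4.740 mol; theoretically n(Fe) = 4.740/2 = 2.370 mol, m_theo = 132.4 g.
At 81.9 % efficiency, m_actual = 0.819 × 132.4 = 108 g.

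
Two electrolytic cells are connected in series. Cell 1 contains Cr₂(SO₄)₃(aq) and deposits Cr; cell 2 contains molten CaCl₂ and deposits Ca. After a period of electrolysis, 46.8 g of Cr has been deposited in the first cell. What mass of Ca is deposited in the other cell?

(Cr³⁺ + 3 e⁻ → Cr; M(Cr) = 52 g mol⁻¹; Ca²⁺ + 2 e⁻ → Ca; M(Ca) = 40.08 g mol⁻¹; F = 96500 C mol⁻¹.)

n(Cr) = 46.8 / 52 = 0.9000 mol.
Since Cr³⁺ + 3 e⁻ → Cr, n(e⁻) passed = 3 × 0.9000 = 2.700 mol.
Cells in series carry the same charge, so the same 2.700 mol of electrons passes through cell 2.
Ca²⁺ + 2 e⁻ → Ca, so n(Ca) = 2.700 / 2 = 1.350 mol.
m(Ca) = 1.350 × 40.08 = 54.1 g.

54.1 g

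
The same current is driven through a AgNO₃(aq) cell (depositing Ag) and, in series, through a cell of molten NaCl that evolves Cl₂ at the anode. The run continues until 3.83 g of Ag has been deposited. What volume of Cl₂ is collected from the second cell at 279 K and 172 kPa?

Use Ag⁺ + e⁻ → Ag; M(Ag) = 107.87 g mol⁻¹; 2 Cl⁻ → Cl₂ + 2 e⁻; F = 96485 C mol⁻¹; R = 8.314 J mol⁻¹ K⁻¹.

n(Ag) = 3.83 / 107.87 = 0.03551 mol, so n(e⁻) = 1 × 0.03551 = 0.03551 mol.
The cells are in series, so the same 0.03551 mol of electrons passes through the second cell.
2 Cl⁻ → Cl₂ + 2 e⁻ — 2 mol e⁻ per mol Cl₂, so n(Cl₂) = 0.03551/2 = 0.01775 mol.
V = nRT/P = (0.01775 × 8.314 × 279) / (172 × 10³) = 2.39 × 10⁻⁴ m³ = 0.239 L.

0.239 L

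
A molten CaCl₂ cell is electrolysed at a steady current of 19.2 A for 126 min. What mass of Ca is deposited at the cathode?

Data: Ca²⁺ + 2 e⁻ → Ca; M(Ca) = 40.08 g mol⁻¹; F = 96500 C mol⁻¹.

Q = I·t = 19.20 A × 7560.0 s = 145200 C.
n(e⁻) = Q/F = 145200 / 96500 = 1.504 mol.
Ca²⁺ + 2 e⁻ → Ca, so n(Ca) = n(e⁻)/2 = 0.7521 mol.
m = n·M = 0.7521 × 40.08 = 30.1 g.

30.1 g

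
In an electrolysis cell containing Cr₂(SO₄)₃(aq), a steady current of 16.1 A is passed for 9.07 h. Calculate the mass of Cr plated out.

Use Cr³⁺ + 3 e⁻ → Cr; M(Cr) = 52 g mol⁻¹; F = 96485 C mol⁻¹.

Q = I·t = 16.10 A × 32652 s = 525700 C.
n(e⁻) = Q/F = 525700 / 96485 = 5.448 mol.
Cr³⁺ + 3 e⁻ → Cr, so n(Cr) = n(e⁻)/3 = 1.816 mol.
m = n·M = 1.816 × 52 = 94.4 g.

94.4 g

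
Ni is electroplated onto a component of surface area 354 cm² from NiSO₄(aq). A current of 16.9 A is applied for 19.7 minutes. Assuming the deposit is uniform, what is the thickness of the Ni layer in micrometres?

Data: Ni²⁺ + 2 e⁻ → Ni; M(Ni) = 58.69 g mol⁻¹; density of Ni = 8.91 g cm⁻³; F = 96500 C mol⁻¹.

19.3 μm

Q = I·t = 16.90 × 1182.0 = 19980 C; n(e⁻) = 0.2070 mol.
n(Ni) = n(e⁻)/2 = 0.1035 mol, so m = 0.1035 × 58.69 = 6.075 g.
Volume = m/ρ = 6.075 / 8.91 = 0.6818 cm³.
Thickness = V/A = 0.6818 / 354 = 0.00193 cm = 19.3 μm.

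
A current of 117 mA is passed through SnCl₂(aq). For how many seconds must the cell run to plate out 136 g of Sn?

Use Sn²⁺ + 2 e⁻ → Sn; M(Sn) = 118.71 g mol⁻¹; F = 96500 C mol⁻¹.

1.89 × 10⁶ s

n(Sn) = m/M = 136 / 118.71 = 1.146 mol.
Each Sn atom requires 2 electrons, so n(e⁻) = 2 × 1.146 = 2.291 mol.
Q = n(e⁻)·F = 2.291 × 96500 = 221100 C.
t = Q/I = 221100 / 0.1170 A = 1890000 s.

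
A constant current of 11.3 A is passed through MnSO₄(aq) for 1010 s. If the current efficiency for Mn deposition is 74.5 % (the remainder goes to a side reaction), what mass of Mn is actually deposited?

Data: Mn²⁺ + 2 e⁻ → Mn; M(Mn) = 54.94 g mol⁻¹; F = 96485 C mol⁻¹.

2.42 g

Q = I·t = 11.30 × 1010.0 = 11410 C.
n(e⁻) = 11410/96485 = 0.1183 mol; theoretically n(Mn) = 0.1183/2 = 0.05914 mol, m_theo = 3.249 g.
At 74.5 % efficiency, m_actual = 0.745 × 3.249 = 2.42 g.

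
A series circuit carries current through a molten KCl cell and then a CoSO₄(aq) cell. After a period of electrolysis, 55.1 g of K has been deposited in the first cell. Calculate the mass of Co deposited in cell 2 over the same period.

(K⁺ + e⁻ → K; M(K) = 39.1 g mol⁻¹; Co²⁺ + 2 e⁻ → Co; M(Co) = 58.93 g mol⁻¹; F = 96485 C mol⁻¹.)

41.5 g

n(K) = 55.1 / 39.1 = 1.409 mol.
Since K⁺ + e⁻ → K, n(e⁻) passed = 1 × 1.409 = 1.409 mol.
Cells in series carry the same charge, so the same 1.409 mol of electrons passes through cell 2.
Co²⁺ + 2 e⁻ → Co, so n(Co) = 1.409 / 2 = 0.7046 mol.
m(Co) = 0.7046 × 58.93 = 41.5 g.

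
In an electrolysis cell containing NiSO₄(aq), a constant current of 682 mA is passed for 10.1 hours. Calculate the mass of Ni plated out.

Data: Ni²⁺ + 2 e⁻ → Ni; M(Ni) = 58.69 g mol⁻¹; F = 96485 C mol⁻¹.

Q = I·t = 0.6820 A × 36360 s = 24800 C.
n(e⁻) = Q/F = 24800 / 96485 = 0.2570 mol.
Ni²⁺ + 2 e⁻ → Ni, so n(Ni) = n(e⁻)/2 = 0.1285 mol.
m = n·M = 0.1285 × 58.69 = 7.54 g.

7.54 g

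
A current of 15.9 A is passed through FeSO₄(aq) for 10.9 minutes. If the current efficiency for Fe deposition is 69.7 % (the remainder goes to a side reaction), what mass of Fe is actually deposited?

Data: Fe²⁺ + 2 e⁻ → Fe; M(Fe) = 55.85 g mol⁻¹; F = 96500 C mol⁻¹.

2.10 g

Q = I·t = 15.90 × 654.00 = 10400 C.
n(e⁻) = 10400/96500 = 0.1078 mol; theoretically n(Fe) = 0.1078/2 = 0.05388 mol, m_theo = 3.009 g.
At 69.7 % efficiency, m_actual = 0.697 × 3.009 = 2.10 g.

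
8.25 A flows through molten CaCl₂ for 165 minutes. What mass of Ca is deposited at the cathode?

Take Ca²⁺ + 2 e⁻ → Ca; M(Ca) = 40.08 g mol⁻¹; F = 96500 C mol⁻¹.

17.0 g

Q = I·t = 8.250 A × 9900.0 s = 81680 C.
n(e⁻) = Q/F = 81680 / 96500 = 0.8464 mol.
Ca²⁺ + 2 e⁻ → Ca, so n(Ca) = n(e⁻)/2 = 0.4232 mol.
m = n·M = 0.4232 × 40.08 = 17.0 g.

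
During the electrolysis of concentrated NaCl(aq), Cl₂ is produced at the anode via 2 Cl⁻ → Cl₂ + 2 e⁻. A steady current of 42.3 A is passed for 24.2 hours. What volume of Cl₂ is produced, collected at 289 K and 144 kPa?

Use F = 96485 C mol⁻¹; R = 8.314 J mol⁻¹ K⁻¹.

Q = I·t = 42.30 A × 87120 s = 3685000 C.
n(e⁻) = Q/F = 3685000 / 96485 = 38.19 mol.
2 electrons are transferred per Cl₂ molecule, so n(Cl₂) = 38.19 / 2 = 19.10 mol.
V = nRT/P = (19.10 × 8.314 × 289) / (144 × 10³ Pa) = 0.319 m³ = 319 L.

319 L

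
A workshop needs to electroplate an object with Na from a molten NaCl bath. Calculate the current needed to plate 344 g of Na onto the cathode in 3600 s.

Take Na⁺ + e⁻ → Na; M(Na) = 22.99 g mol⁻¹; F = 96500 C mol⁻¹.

n(Na) = 344 / 22.99 = 14.96 mol.
n(e⁻) = 1 × 14.96 = 14.96 mol.
Q = n(e⁻)·F = 14.96 × 96500 = 1444000 C.
I = Q/t = 1444000 / 3600.0 s = 401 A.

401 A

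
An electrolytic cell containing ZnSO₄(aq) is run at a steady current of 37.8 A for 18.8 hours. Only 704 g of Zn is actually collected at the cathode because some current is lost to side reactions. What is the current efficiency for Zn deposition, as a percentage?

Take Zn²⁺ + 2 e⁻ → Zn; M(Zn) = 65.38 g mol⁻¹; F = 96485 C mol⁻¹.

Q = I·t = 37.80 × 67680 = 2558000 C; n(e⁻) = 2558000/96485 = 26.52 mol.
Theoretical n(Zn) = n(e⁻)/2 = 13.26 mol, i.e. m_theo = 13.26 × 65.38 = 866.8 g.
Efficiency = m_actual / m_theo = 704 / 866.8 = 81.2 %.

81.2 %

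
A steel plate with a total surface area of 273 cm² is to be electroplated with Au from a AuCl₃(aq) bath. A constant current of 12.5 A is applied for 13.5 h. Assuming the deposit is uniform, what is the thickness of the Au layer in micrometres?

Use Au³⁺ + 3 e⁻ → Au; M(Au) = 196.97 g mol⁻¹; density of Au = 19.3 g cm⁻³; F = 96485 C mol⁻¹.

Q = I·t = 12.50 × 48600 = 607500 C; n(e⁻) = 6.296 mol.
n(Au) = n(e⁻)/3 = 2.099 mol, so m = 2.099 × 196.97 = 413.4 g.
Volume = m/ρ = 413.4 / 19.3 = 21.42 cm³.
Thickness = V/A = 21.42 / 273 = 0.0785 cm = 785 μm.

785 μm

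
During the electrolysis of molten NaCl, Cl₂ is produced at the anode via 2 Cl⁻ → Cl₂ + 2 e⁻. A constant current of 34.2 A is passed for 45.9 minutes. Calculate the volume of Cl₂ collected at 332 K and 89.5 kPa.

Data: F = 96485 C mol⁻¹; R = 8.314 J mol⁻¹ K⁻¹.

Q = I·t = 34.20 A × 2754.0 s = 94190 C.
n(e⁻) = Q/F = 94190 / 96485 = 0.9762 mol.
2 electrons are transferred per Cl₂ molecule, so n(Cl₂) = 0.9762 / 2 = 0.4881 mol.
V = nRT/P = (0.4881 × 8.314 × 332) / (89.5 × 10³ Pa) = 0.0151 m³ = 15.1 L.

15.1 L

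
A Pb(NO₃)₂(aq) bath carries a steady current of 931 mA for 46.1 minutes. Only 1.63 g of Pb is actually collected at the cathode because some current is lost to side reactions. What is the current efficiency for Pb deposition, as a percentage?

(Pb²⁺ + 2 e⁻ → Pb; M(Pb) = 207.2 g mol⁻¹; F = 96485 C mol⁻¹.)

Q = I·t = 0.9310 × 2766.0 = 2575 C; n(e⁻) = 2575/96485 = 0.02669 mol.
Theoretical n(Pb) = n(e⁻)/2 = 0.01334 mol, i.e. m_theo = 0.01334 × 207.2 = 2.765 g.
Efficiency = m_actual / m_theo = 1.63 / 2.765 = 59.0 %.

59.0 %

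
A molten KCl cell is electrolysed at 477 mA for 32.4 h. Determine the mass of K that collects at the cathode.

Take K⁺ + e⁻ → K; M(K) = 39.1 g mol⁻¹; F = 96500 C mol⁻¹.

22.5 g

Q = I·t = 0.4770 A × 116640 s = 55640 C.
n(e⁻) = Q/F = 55640 / 96500 = 0.5766 mol.
K⁺ + e⁻ → K, so n(K) = n(e⁻)/1 = 0.5766 mol.
m = n·M = 0.5766 × 39.1 = 22.5 g.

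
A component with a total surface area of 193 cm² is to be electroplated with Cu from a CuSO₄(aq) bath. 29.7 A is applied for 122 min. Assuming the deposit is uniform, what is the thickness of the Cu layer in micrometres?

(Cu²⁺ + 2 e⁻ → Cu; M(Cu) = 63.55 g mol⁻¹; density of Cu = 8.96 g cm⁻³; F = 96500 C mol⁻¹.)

414 μm

Q = I·t = 29.70 × 7320.0 = 217400 C; n(e⁻) = 2.253 mol.
n(Cu) = n(e⁻)/2 = 1.126 mol, so m = 1.126 × 63.55 = 71.59 g.
Volume = m/ρ = 71.59 / 8.96 = 7.989 cm³.
Thickness = V/A = 7.989 / 193 = 0.0414 cm = 414 μm.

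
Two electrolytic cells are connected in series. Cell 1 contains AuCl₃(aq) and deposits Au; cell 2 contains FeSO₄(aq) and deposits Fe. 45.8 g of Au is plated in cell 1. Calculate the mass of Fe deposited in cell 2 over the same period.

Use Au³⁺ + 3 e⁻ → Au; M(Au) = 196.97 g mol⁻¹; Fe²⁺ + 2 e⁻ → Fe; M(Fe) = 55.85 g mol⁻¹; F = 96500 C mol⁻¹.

n(Au) = 45.8 / 196.97 = 0.2325 mol.
Since Au³⁺ + 3 e⁻ → Au, n(e⁻) passed = 3 × 0.2325 = 0.6976 mol.
Cells in series carry the same charge, so the same 0.6976 mol of electrons passes through cell 2.
Fe²⁺ + 2 e⁻ → Fe, so n(Fe) = 0.6976 / 2 = 0.3488 mol.
m(Fe) = 0.3488 × 55.85 = 19.5 g.

19.5 g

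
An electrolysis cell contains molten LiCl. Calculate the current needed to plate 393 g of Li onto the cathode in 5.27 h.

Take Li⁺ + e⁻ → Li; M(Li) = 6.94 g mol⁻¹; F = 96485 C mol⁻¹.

288 A

n(Li) = 393 / 6.94 = 56.63 mol.
n(e⁻) = 1 × 56.63 = 56.63 mol.
Q = n(e⁻)·F = 56.63 × 96485 = 5464000 C.
I = Q/t = 5464000 / 18972 s = 288 A.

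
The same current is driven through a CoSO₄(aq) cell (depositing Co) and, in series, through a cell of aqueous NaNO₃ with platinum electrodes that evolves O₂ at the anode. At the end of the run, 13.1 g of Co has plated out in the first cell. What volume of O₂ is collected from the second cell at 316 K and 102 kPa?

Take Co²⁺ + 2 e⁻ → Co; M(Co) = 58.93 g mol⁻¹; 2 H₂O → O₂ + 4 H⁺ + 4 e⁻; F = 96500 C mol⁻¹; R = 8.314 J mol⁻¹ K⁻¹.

n(Co) = 13.1 / 58.93 = 0.2223 mol, so n(e⁻) = 2 × 0.2223 = 0.4446 mol.
The cells are in series, so the same 0.4446 mol of electrons passes through the second cell.
2 H₂O → O₂ + 4 H⁺ + 4 e⁻ — 4 mol e⁻ per mol O₂, so n(O₂) = 0.4446/4 = 0.1111 mol.
V = nRT/P = (0.1111 × 8.314 × 316) / (102 × 10³) = 0.00286 m³ = 2.86 L.

2.86 L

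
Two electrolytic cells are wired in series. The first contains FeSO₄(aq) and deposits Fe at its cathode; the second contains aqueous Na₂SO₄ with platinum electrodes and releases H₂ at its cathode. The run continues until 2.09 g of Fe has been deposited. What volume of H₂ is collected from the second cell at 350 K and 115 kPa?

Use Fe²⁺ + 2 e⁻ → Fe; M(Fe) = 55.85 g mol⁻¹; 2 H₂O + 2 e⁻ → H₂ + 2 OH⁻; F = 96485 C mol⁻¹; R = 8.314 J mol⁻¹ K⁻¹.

0.947 L

n(Fe) = 2.09 / 55.85 = 0.03742 mol, so n(e⁻) = 2 × 0.03742 = 0.07484 mol.
The cells are in series, so the same 0.07484 mol of electrons passes through the second cell.
2 H₂O + 2 e⁻ → H₂ + 2 OH⁻ — 2 mol e⁻ per mol H₂, so n(H₂) = 0.07484/2 = 0.03742 mol.
V = nRT/P = (0.03742 × 8.314 × 350) / (115 × 10³) = 9.47 × 10⁻⁴ m³ = 0.947 L.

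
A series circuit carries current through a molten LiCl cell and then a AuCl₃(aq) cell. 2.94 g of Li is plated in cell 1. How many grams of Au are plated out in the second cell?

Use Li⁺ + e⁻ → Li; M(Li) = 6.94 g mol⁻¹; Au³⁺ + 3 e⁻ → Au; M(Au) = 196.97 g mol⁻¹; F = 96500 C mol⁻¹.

n(Li) = 2.94 / 6.94 = 0.4236 mol.
Since Li⁺ + e⁻ → Li, n(e⁻) passed = 1 × 0.4236 = 0.4236 mol.
Cells in series carry the same charge, so the same 0.4236 mol of electrons passes through cell 2.
Au³⁺ + 3 e⁻ → Au, so n(Au) = 0.4236 / 3 = 0.1412 mol.
m(Au) = 0.1412 × 196.97 = 27.8 g.

27.8 g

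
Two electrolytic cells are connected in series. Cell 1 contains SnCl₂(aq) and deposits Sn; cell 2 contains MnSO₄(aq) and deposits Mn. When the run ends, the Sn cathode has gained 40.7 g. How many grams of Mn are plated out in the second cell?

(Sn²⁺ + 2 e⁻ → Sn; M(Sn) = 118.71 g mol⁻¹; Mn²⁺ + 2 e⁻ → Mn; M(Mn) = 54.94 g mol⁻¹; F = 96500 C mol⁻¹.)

n(Sn) = 40.7 / 118.71 = 0.3429 mol.
Since Sn²⁺ + 2 e⁻ → Sn, n(e⁻) passed = 2 × 0.3429 = 0.6857 mol.
Cells in series carry the same charge, so the same 0.6857 mol of electrons passes through cell 2.
Mn²⁺ + 2 e⁻ → Mn, so n(Mn) = 0.6857 / 2 = 0.3429 mol.
m(Mn) = 0.3429 × 54.94 = 18.8 g.

18.8 g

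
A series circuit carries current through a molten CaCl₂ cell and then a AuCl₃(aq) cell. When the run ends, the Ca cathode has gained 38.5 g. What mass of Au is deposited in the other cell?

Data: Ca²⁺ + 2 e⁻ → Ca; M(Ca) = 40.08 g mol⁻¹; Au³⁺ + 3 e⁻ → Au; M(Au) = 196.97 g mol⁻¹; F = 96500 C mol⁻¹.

126 g

n(Ca) = 38.5 / 40.08 = 0.9606 mol.
Since Ca²⁺ + 2 e⁻ → Ca, n(e⁻) passed = 2 × 0.9606 = 1.921 mol.
Cells in series carry the same charge, so the same 1.921 mol of electrons passes through cell 2.
Au³⁺ + 3 e⁻ → Au, so n(Au) = 1.921 / 3 = 0.6404 mol.
m(Au) = 0.6404 × 196.97 = 126 g.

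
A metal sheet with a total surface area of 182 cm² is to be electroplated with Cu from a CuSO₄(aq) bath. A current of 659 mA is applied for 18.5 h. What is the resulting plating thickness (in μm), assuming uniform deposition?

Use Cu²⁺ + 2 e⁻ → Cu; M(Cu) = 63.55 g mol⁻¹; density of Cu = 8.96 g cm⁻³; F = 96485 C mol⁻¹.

88.6 μm

Q = I·t = 0.6590 × 66600 = 43890 C; n(e⁻) = 0.4549 mol.
n(Cu) = n(e⁻)/2 = 0.2274 mol, so m = 0.2274 × 63.55 = 14.45 g.
Volume = m/ρ = 14.45 / 8.96 = 1.613 cm³.
Thickness = V/A = 1.613 / 182 = 0.00886 cm = 88.6 μm.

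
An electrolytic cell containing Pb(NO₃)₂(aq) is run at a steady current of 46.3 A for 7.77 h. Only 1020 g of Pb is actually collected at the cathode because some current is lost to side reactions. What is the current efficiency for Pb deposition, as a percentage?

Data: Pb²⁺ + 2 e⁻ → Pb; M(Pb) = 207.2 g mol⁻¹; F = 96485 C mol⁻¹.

73.3 %

Q = I·t = 46.30 × 27972 = 1295000 C; n(e⁻) = 1295000/96485 = 13.42 mol.
Theoretical n(Pb) = n(e⁻)/2 = 6.711 mol, i.e. m_theo = 6.711 × 207.2 = 1391 g.
Efficiency = m_actual / m_theo = 1020 / 1391 = 73.3 %.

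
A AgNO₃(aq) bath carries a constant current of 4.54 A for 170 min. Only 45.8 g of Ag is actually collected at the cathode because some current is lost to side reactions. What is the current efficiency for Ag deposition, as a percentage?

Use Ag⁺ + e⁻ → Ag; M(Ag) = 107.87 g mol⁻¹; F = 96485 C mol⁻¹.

Q = I·t = 4.540 × 10200 = 46310 C; n(e⁻) = 46310/96485 = 0.4800 mol.
Theoretical n(Ag) = n(e⁻)/1 = 0.4800 mol, i.e. m_theo = 0.4800 × 107.87 = 51.77 g.
Efficiency = m_actual / m_theo = 45.8 / 51.77 = 88.5 %.

88.5 %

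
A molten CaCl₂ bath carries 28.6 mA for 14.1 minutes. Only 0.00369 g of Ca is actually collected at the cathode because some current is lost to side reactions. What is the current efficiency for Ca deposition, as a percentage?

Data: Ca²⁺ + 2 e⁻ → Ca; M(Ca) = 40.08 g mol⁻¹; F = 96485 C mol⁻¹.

73.4 %

Q = I·t = 0.02860 × 846.00 = 24.20 C; n(e⁻) = 24.20/96485 = 0.0002508 mol.
Theoretical n(Ca) = n(e⁻)/2 = 0.0001254 mol, i.e. m_theo = 0.0001254 × 40.08 = 0.005025 g.
Efficiency = m_actual / m_theo = 0.00369 / 0.005025 = 73.4 %.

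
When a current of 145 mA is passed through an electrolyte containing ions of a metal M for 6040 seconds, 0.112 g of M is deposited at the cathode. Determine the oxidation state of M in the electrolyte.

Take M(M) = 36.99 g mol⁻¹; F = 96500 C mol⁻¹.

Q = I·t = 0.1450 A × 6040.0 s = 875.8 C, so n(e⁻) = 875.8/96500 = 0.009076 mol.
n(M) deposited = 0.112 / 36.99 = 0.003028 mol.
Electrons per atom = n(e⁻)/n(M) = 0.009076 / 0.003028 = 3.00 ≈ 3, so the ion is M³⁺.

+3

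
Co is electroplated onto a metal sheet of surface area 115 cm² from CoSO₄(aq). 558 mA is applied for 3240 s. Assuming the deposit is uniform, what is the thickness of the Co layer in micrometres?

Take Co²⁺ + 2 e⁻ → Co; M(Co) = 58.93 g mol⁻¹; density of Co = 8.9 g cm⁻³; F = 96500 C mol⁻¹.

5.39 μm

Q = I·t = 0.5580 × 3240.0 = 1808 C; n(e⁻) = 0.01873 mol.
n(Co) = n(e⁻)/2 = 0.009367 mol, so m = 0.009367 × 58.93 = 0.5520 g.
Volume = m/ρ = 0.5520 / 8.9 = 0.06203 cm³.
Thickness = V/A = 0.06203 / 115 = 5.39 × 10⁻⁴ cm = 5.39 μm.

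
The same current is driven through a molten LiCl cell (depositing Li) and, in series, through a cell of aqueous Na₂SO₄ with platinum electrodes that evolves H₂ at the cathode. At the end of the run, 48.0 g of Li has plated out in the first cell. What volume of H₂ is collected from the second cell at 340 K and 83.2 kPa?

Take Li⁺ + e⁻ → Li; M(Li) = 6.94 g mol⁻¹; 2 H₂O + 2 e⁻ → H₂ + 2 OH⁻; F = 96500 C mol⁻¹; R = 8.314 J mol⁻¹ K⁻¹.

n(Li) = 48.0 / 6.94 = 6.916 mol, so n(e⁻) = 1 × 6.916 = 6.916 mol.
The cells are in series, so the same 6.916 mol of electrons passes through the second cell.
2 H₂O + 2 e⁻ → H₂ + 2 OH⁻ — 2 mol e⁻ per mol H₂, so n(H₂) = 6.916/2 = 3.458 mol.
V = nRT/P = (3.458 × 8.314 × 340) / (83.2 × 10³) = 0.117 m³ = 117 L.

117 L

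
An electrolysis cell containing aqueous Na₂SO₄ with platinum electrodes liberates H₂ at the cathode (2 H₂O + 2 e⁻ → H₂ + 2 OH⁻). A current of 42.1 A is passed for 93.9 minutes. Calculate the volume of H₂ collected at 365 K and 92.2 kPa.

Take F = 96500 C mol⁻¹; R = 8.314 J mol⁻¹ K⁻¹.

40.4 L

Q = I·t = 42.10 A × 5634.0 s = 237200 C.
n(e⁻) = Q/F = 237200 / 96500 = 2.458 mol.
2 electrons are transferred per H₂ molecule, so n(H₂) = 2.458 / 2 = 1.229 mol.
V = nRT/P = (1.229 × 8.314 × 365) / (92.2 × 10³ Pa) = 0.0404 m³ = 40.4 L.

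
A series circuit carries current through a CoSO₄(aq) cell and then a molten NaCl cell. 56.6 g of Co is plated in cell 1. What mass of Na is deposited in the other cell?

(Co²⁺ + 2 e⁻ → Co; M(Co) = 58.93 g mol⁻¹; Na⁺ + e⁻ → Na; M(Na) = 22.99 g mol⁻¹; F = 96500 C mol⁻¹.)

n(Co) = 56.6 / 58.93 = 0.9605 mol.
Since Co²⁺ + 2 e⁻ → Co, n(e⁻) passed = 2 × 0.9605 = 1.921 mol.
Cells in series carry the same charge, so the same 1.921 mol of electrons passes through cell 2.
Na⁺ + e⁻ → Na, so n(Na) = 1.921 / 1 = 1.921 mol.
m(Na) = 1.921 × 22.99 = 44.2 g.

44.2 g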